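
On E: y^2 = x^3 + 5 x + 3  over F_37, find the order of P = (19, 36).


Compute successive multiples of P until we hit O:
  1P = (19, 36)
  2P = (9, 0)
  3P = (19, 1)
  4P = O

ord(P) = 4


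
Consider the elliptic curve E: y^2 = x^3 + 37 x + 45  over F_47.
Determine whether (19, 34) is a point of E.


Check whether y^2 = x^3 + 37 x + 45 (mod 47) for (x, y) = (19, 34).
LHS: y^2 = 34^2 mod 47 = 28
RHS: x^3 + 37 x + 45 = 19^3 + 37*19 + 45 mod 47 = 40
LHS != RHS

No, not on the curve


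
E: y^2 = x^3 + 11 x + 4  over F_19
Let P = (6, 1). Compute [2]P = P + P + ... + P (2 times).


k = 2 = 10_2 (binary, LSB first: 01)
Double-and-add from P = (6, 1):
  bit 0 = 0: acc unchanged = O
  bit 1 = 1: acc = O + (18, 7) = (18, 7)

2P = (18, 7)


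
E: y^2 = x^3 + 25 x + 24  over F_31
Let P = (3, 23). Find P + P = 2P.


Doubling: s = (3 x1^2 + a) / (2 y1)
s = (3*3^2 + 25) / (2*23) mod 31 = 20
x3 = s^2 - 2 x1 mod 31 = 20^2 - 2*3 = 22
y3 = s (x1 - x3) - y1 mod 31 = 20 * (3 - 22) - 23 = 0

2P = (22, 0)


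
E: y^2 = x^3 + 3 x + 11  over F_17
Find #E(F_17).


For each x in F_17, count y with y^2 = x^3 + 3 x + 11 mod 17:
  x = 1: RHS = 15, y in [7, 10]  -> 2 point(s)
  x = 2: RHS = 8, y in [5, 12]  -> 2 point(s)
  x = 3: RHS = 13, y in [8, 9]  -> 2 point(s)
  x = 4: RHS = 2, y in [6, 11]  -> 2 point(s)
  x = 5: RHS = 15, y in [7, 10]  -> 2 point(s)
  x = 7: RHS = 1, y in [1, 16]  -> 2 point(s)
  x = 9: RHS = 2, y in [6, 11]  -> 2 point(s)
  x = 10: RHS = 4, y in [2, 15]  -> 2 point(s)
  x = 11: RHS = 15, y in [7, 10]  -> 2 point(s)
  x = 14: RHS = 9, y in [3, 14]  -> 2 point(s)
Affine points: 20. Add the point at infinity: total = 21.

#E(F_17) = 21


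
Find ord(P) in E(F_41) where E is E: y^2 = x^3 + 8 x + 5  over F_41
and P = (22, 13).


Compute successive multiples of P until we hit O:
  1P = (22, 13)
  2P = (18, 35)
  3P = (21, 2)
  4P = (37, 27)
  5P = (0, 13)
  6P = (19, 28)
  7P = (25, 2)
  8P = (12, 5)
  ... (continuing to 40P)
  40P = O

ord(P) = 40


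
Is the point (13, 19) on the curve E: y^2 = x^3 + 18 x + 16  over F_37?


Check whether y^2 = x^3 + 18 x + 16 (mod 37) for (x, y) = (13, 19).
LHS: y^2 = 19^2 mod 37 = 28
RHS: x^3 + 18 x + 16 = 13^3 + 18*13 + 16 mod 37 = 5
LHS != RHS

No, not on the curve


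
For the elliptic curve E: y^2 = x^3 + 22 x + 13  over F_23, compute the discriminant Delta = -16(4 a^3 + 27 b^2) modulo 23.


4 a^3 + 27 b^2 = 4*22^3 + 27*13^2 = 42592 + 4563 = 47155
Delta = -16 * (47155) = -754480
Delta mod 23 = 12

Delta = 12 (mod 23)


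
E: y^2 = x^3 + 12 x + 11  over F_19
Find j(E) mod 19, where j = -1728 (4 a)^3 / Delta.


Delta = -16(4 a^3 + 27 b^2) mod 19 = 4
-1728 * (4 a)^3 = -1728 * (4*12)^3 mod 19 = 12
j = 12 * 4^(-1) mod 19 = 3

j = 3 (mod 19)


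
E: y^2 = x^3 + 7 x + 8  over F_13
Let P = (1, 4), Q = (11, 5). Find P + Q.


P != Q, so use the chord formula.
s = (y2 - y1) / (x2 - x1) = (1) / (10) mod 13 = 4
x3 = s^2 - x1 - x2 mod 13 = 4^2 - 1 - 11 = 4
y3 = s (x1 - x3) - y1 mod 13 = 4 * (1 - 4) - 4 = 10

P + Q = (4, 10)


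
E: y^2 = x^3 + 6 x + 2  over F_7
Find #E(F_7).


For each x in F_7, count y with y^2 = x^3 + 6 x + 2 mod 7:
  x = 0: RHS = 2, y in [3, 4]  -> 2 point(s)
  x = 1: RHS = 2, y in [3, 4]  -> 2 point(s)
  x = 2: RHS = 1, y in [1, 6]  -> 2 point(s)
  x = 6: RHS = 2, y in [3, 4]  -> 2 point(s)
Affine points: 8. Add the point at infinity: total = 9.

#E(F_7) = 9


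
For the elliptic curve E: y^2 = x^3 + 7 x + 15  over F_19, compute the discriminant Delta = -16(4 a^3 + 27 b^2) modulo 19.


4 a^3 + 27 b^2 = 4*7^3 + 27*15^2 = 1372 + 6075 = 7447
Delta = -16 * (7447) = -119152
Delta mod 19 = 16

Delta = 16 (mod 19)


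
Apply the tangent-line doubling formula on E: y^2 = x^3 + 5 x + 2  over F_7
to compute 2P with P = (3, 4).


Doubling: s = (3 x1^2 + a) / (2 y1)
s = (3*3^2 + 5) / (2*4) mod 7 = 4
x3 = s^2 - 2 x1 mod 7 = 4^2 - 2*3 = 3
y3 = s (x1 - x3) - y1 mod 7 = 4 * (3 - 3) - 4 = 3

2P = (3, 3)


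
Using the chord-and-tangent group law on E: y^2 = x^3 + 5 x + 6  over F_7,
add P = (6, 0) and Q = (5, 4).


P != Q, so use the chord formula.
s = (y2 - y1) / (x2 - x1) = (4) / (6) mod 7 = 3
x3 = s^2 - x1 - x2 mod 7 = 3^2 - 6 - 5 = 5
y3 = s (x1 - x3) - y1 mod 7 = 3 * (6 - 5) - 0 = 3

P + Q = (5, 3)


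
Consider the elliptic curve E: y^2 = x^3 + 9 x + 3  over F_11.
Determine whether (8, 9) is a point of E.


Check whether y^2 = x^3 + 9 x + 3 (mod 11) for (x, y) = (8, 9).
LHS: y^2 = 9^2 mod 11 = 4
RHS: x^3 + 9 x + 3 = 8^3 + 9*8 + 3 mod 11 = 4
LHS = RHS

Yes, on the curve


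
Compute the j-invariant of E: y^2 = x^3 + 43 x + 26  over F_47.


Delta = -16(4 a^3 + 27 b^2) mod 47 = 33
-1728 * (4 a)^3 = -1728 * (4*43)^3 mod 47 = 17
j = 17 * 33^(-1) mod 47 = 29

j = 29 (mod 47)


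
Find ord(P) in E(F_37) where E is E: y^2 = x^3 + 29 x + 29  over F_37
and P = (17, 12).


Compute successive multiples of P until we hit O:
  1P = (17, 12)
  2P = (36, 31)
  3P = (22, 20)
  4P = (5, 22)
  5P = (27, 21)
  6P = (26, 28)
  7P = (20, 32)
  8P = (28, 1)
  ... (continuing to 44P)
  44P = O

ord(P) = 44


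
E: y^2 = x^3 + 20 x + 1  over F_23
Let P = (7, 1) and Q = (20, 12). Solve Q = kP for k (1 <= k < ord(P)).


Enumerate multiples of P until we hit Q = (20, 12):
  1P = (7, 1)
  2P = (18, 12)
  3P = (22, 7)
  4P = (19, 8)
  5P = (9, 17)
  6P = (2, 16)
  7P = (0, 1)
  8P = (16, 22)
  9P = (8, 12)
  10P = (14, 14)
  11P = (20, 11)
  12P = (20, 12)
Match found at i = 12.

k = 12


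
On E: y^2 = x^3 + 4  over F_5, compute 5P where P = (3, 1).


k = 5 = 101_2 (binary, LSB first: 101)
Double-and-add from P = (3, 1):
  bit 0 = 1: acc = O + (3, 1) = (3, 1)
  bit 1 = 0: acc unchanged = (3, 1)
  bit 2 = 1: acc = (3, 1) + (0, 3) = (3, 4)

5P = (3, 4)


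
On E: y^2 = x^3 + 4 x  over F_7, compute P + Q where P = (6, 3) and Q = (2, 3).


P != Q, so use the chord formula.
s = (y2 - y1) / (x2 - x1) = (0) / (3) mod 7 = 0
x3 = s^2 - x1 - x2 mod 7 = 0^2 - 6 - 2 = 6
y3 = s (x1 - x3) - y1 mod 7 = 0 * (6 - 6) - 3 = 4

P + Q = (6, 4)


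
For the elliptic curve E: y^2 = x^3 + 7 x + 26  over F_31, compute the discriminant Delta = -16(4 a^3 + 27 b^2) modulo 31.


4 a^3 + 27 b^2 = 4*7^3 + 27*26^2 = 1372 + 18252 = 19624
Delta = -16 * (19624) = -313984
Delta mod 31 = 15

Delta = 15 (mod 31)


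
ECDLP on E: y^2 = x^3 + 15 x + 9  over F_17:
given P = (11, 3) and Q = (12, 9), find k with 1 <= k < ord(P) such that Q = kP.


Enumerate multiples of P until we hit Q = (12, 9):
  1P = (11, 3)
  2P = (3, 8)
  3P = (1, 12)
  4P = (7, 7)
  5P = (0, 3)
  6P = (6, 14)
  7P = (13, 15)
  8P = (12, 8)
  9P = (2, 8)
  10P = (2, 9)
  11P = (12, 9)
Match found at i = 11.

k = 11


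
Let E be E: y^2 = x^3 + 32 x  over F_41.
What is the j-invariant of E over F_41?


Delta = -16(4 a^3 + 27 b^2) mod 41 = 39
-1728 * (4 a)^3 = -1728 * (4*32)^3 mod 41 = 29
j = 29 * 39^(-1) mod 41 = 6

j = 6 (mod 41)


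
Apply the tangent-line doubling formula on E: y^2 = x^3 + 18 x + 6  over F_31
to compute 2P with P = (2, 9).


Doubling: s = (3 x1^2 + a) / (2 y1)
s = (3*2^2 + 18) / (2*9) mod 31 = 12
x3 = s^2 - 2 x1 mod 31 = 12^2 - 2*2 = 16
y3 = s (x1 - x3) - y1 mod 31 = 12 * (2 - 16) - 9 = 9

2P = (16, 9)


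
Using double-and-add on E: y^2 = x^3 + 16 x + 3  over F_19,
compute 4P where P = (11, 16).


k = 4 = 100_2 (binary, LSB first: 001)
Double-and-add from P = (11, 16):
  bit 0 = 0: acc unchanged = O
  bit 1 = 0: acc unchanged = O
  bit 2 = 1: acc = O + (11, 3) = (11, 3)

4P = (11, 3)


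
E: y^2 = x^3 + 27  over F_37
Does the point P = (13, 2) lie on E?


Check whether y^2 = x^3 + 0 x + 27 (mod 37) for (x, y) = (13, 2).
LHS: y^2 = 2^2 mod 37 = 4
RHS: x^3 + 0 x + 27 = 13^3 + 0*13 + 27 mod 37 = 4
LHS = RHS

Yes, on the curve


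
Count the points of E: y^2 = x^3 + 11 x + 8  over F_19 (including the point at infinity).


For each x in F_19, count y with y^2 = x^3 + 11 x + 8 mod 19:
  x = 1: RHS = 1, y in [1, 18]  -> 2 point(s)
  x = 2: RHS = 0, y in [0]  -> 1 point(s)
  x = 3: RHS = 11, y in [7, 12]  -> 2 point(s)
  x = 5: RHS = 17, y in [6, 13]  -> 2 point(s)
  x = 6: RHS = 5, y in [9, 10]  -> 2 point(s)
  x = 8: RHS = 0, y in [0]  -> 1 point(s)
  x = 9: RHS = 0, y in [0]  -> 1 point(s)
  x = 10: RHS = 16, y in [4, 15]  -> 2 point(s)
  x = 11: RHS = 16, y in [4, 15]  -> 2 point(s)
  x = 12: RHS = 6, y in [5, 14]  -> 2 point(s)
  x = 13: RHS = 11, y in [7, 12]  -> 2 point(s)
  x = 16: RHS = 5, y in [9, 10]  -> 2 point(s)
  x = 17: RHS = 16, y in [4, 15]  -> 2 point(s)
Affine points: 23. Add the point at infinity: total = 24.

#E(F_19) = 24


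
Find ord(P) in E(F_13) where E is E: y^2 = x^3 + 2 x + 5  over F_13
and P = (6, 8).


Compute successive multiples of P until we hit O:
  1P = (6, 8)
  2P = (5, 7)
  3P = (3, 8)
  4P = (4, 5)
  5P = (2, 11)
  6P = (8, 0)
  7P = (2, 2)
  8P = (4, 8)
  ... (continuing to 12P)
  12P = O

ord(P) = 12


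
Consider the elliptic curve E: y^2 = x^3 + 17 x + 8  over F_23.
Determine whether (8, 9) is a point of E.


Check whether y^2 = x^3 + 17 x + 8 (mod 23) for (x, y) = (8, 9).
LHS: y^2 = 9^2 mod 23 = 12
RHS: x^3 + 17 x + 8 = 8^3 + 17*8 + 8 mod 23 = 12
LHS = RHS

Yes, on the curve


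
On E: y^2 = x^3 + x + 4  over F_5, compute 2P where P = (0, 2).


Doubling: s = (3 x1^2 + a) / (2 y1)
s = (3*0^2 + 1) / (2*2) mod 5 = 4
x3 = s^2 - 2 x1 mod 5 = 4^2 - 2*0 = 1
y3 = s (x1 - x3) - y1 mod 5 = 4 * (0 - 1) - 2 = 4

2P = (1, 4)


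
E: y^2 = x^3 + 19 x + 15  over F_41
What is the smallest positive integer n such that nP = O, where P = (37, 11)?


Compute successive multiples of P until we hit O:
  1P = (37, 11)
  2P = (26, 2)
  3P = (40, 35)
  4P = (28, 20)
  5P = (18, 11)
  6P = (27, 30)
  7P = (13, 9)
  8P = (34, 20)
  ... (continuing to 21P)
  21P = O

ord(P) = 21


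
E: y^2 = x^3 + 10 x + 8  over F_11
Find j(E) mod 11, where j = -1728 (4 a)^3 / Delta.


Delta = -16(4 a^3 + 27 b^2) mod 11 = 4
-1728 * (4 a)^3 = -1728 * (4*10)^3 mod 11 = 9
j = 9 * 4^(-1) mod 11 = 5

j = 5 (mod 11)


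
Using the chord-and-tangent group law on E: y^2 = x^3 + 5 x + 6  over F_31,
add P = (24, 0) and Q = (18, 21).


P != Q, so use the chord formula.
s = (y2 - y1) / (x2 - x1) = (21) / (25) mod 31 = 12
x3 = s^2 - x1 - x2 mod 31 = 12^2 - 24 - 18 = 9
y3 = s (x1 - x3) - y1 mod 31 = 12 * (24 - 9) - 0 = 25

P + Q = (9, 25)


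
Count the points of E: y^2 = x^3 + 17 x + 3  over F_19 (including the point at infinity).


For each x in F_19, count y with y^2 = x^3 + 17 x + 3 mod 19:
  x = 2: RHS = 7, y in [8, 11]  -> 2 point(s)
  x = 3: RHS = 5, y in [9, 10]  -> 2 point(s)
  x = 5: RHS = 4, y in [2, 17]  -> 2 point(s)
  x = 6: RHS = 17, y in [6, 13]  -> 2 point(s)
  x = 7: RHS = 9, y in [3, 16]  -> 2 point(s)
  x = 8: RHS = 5, y in [9, 10]  -> 2 point(s)
  x = 9: RHS = 11, y in [7, 12]  -> 2 point(s)
  x = 11: RHS = 1, y in [1, 18]  -> 2 point(s)
  x = 12: RHS = 16, y in [4, 15]  -> 2 point(s)
  x = 15: RHS = 4, y in [2, 17]  -> 2 point(s)
  x = 16: RHS = 1, y in [1, 18]  -> 2 point(s)
  x = 18: RHS = 4, y in [2, 17]  -> 2 point(s)
Affine points: 24. Add the point at infinity: total = 25.

#E(F_19) = 25


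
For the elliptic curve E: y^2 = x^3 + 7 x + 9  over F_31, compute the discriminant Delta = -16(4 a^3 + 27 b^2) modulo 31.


4 a^3 + 27 b^2 = 4*7^3 + 27*9^2 = 1372 + 2187 = 3559
Delta = -16 * (3559) = -56944
Delta mod 31 = 3

Delta = 3 (mod 31)


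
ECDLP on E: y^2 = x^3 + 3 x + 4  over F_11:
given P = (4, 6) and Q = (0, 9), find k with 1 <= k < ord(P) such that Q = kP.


Enumerate multiples of P until we hit Q = (0, 9):
  1P = (4, 6)
  2P = (8, 10)
  3P = (0, 9)
Match found at i = 3.

k = 3


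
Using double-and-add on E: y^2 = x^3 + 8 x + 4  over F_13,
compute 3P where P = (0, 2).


k = 3 = 11_2 (binary, LSB first: 11)
Double-and-add from P = (0, 2):
  bit 0 = 1: acc = O + (0, 2) = (0, 2)
  bit 1 = 1: acc = (0, 2) + (4, 3) = (5, 0)

3P = (5, 0)


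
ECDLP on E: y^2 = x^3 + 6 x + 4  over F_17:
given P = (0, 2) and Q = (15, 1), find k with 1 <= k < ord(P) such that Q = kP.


Enumerate multiples of P until we hit Q = (15, 1):
  1P = (0, 2)
  2P = (15, 1)
Match found at i = 2.

k = 2


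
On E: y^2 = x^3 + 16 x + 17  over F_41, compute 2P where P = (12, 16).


Doubling: s = (3 x1^2 + a) / (2 y1)
s = (3*12^2 + 16) / (2*16) mod 41 = 14
x3 = s^2 - 2 x1 mod 41 = 14^2 - 2*12 = 8
y3 = s (x1 - x3) - y1 mod 41 = 14 * (12 - 8) - 16 = 40

2P = (8, 40)


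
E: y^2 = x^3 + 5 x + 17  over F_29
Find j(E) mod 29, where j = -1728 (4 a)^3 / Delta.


Delta = -16(4 a^3 + 27 b^2) mod 29 = 1
-1728 * (4 a)^3 = -1728 * (4*5)^3 mod 29 = 10
j = 10 * 1^(-1) mod 29 = 10

j = 10 (mod 29)


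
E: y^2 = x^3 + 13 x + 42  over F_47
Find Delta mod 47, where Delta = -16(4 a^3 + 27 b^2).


4 a^3 + 27 b^2 = 4*13^3 + 27*42^2 = 8788 + 47628 = 56416
Delta = -16 * (56416) = -902656
Delta mod 47 = 26

Delta = 26 (mod 47)


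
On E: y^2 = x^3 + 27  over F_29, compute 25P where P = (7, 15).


k = 25 = 11001_2 (binary, LSB first: 10011)
Double-and-add from P = (7, 15):
  bit 0 = 1: acc = O + (7, 15) = (7, 15)
  bit 1 = 0: acc unchanged = (7, 15)
  bit 2 = 0: acc unchanged = (7, 15)
  bit 3 = 1: acc = (7, 15) + (4, 2) = (11, 16)
  bit 4 = 1: acc = (11, 16) + (20, 9) = (14, 25)

25P = (14, 25)


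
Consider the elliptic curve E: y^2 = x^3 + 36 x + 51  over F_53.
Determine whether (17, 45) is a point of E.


Check whether y^2 = x^3 + 36 x + 51 (mod 53) for (x, y) = (17, 45).
LHS: y^2 = 45^2 mod 53 = 11
RHS: x^3 + 36 x + 51 = 17^3 + 36*17 + 51 mod 53 = 11
LHS = RHS

Yes, on the curve


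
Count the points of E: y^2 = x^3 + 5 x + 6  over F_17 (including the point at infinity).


For each x in F_17, count y with y^2 = x^3 + 5 x + 6 mod 17:
  x = 9: RHS = 15, y in [7, 10]  -> 2 point(s)
  x = 10: RHS = 2, y in [6, 11]  -> 2 point(s)
  x = 11: RHS = 15, y in [7, 10]  -> 2 point(s)
  x = 12: RHS = 9, y in [3, 14]  -> 2 point(s)
  x = 14: RHS = 15, y in [7, 10]  -> 2 point(s)
  x = 16: RHS = 0, y in [0]  -> 1 point(s)
Affine points: 11. Add the point at infinity: total = 12.

#E(F_17) = 12


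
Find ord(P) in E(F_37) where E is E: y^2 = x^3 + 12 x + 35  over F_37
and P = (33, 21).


Compute successive multiples of P until we hit O:
  1P = (33, 21)
  2P = (4, 31)
  3P = (27, 5)
  4P = (17, 34)
  5P = (17, 3)
  6P = (27, 32)
  7P = (4, 6)
  8P = (33, 16)
  ... (continuing to 9P)
  9P = O

ord(P) = 9


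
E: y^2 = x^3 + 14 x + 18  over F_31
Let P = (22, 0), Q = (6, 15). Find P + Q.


P != Q, so use the chord formula.
s = (y2 - y1) / (x2 - x1) = (15) / (15) mod 31 = 1
x3 = s^2 - x1 - x2 mod 31 = 1^2 - 22 - 6 = 4
y3 = s (x1 - x3) - y1 mod 31 = 1 * (22 - 4) - 0 = 18

P + Q = (4, 18)


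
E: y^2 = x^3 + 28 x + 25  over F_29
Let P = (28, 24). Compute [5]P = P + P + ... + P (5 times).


k = 5 = 101_2 (binary, LSB first: 101)
Double-and-add from P = (28, 24):
  bit 0 = 1: acc = O + (28, 24) = (28, 24)
  bit 1 = 0: acc unchanged = (28, 24)
  bit 2 = 1: acc = (28, 24) + (5, 0) = (12, 28)

5P = (12, 28)


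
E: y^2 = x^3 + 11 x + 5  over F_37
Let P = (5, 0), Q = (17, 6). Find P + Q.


P != Q, so use the chord formula.
s = (y2 - y1) / (x2 - x1) = (6) / (12) mod 37 = 19
x3 = s^2 - x1 - x2 mod 37 = 19^2 - 5 - 17 = 6
y3 = s (x1 - x3) - y1 mod 37 = 19 * (5 - 6) - 0 = 18

P + Q = (6, 18)


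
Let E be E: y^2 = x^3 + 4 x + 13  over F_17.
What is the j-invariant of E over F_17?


Delta = -16(4 a^3 + 27 b^2) mod 17 = 8
-1728 * (4 a)^3 = -1728 * (4*4)^3 mod 17 = 11
j = 11 * 8^(-1) mod 17 = 12

j = 12 (mod 17)


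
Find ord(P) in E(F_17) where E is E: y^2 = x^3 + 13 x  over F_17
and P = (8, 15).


Compute successive multiples of P until we hit O:
  1P = (8, 15)
  2P = (0, 0)
  3P = (8, 2)
  4P = O

ord(P) = 4


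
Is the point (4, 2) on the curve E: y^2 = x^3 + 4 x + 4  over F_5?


Check whether y^2 = x^3 + 4 x + 4 (mod 5) for (x, y) = (4, 2).
LHS: y^2 = 2^2 mod 5 = 4
RHS: x^3 + 4 x + 4 = 4^3 + 4*4 + 4 mod 5 = 4
LHS = RHS

Yes, on the curve


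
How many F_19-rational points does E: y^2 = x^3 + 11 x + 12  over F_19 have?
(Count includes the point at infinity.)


For each x in F_19, count y with y^2 = x^3 + 11 x + 12 mod 19:
  x = 1: RHS = 5, y in [9, 10]  -> 2 point(s)
  x = 2: RHS = 4, y in [2, 17]  -> 2 point(s)
  x = 4: RHS = 6, y in [5, 14]  -> 2 point(s)
  x = 6: RHS = 9, y in [3, 16]  -> 2 point(s)
  x = 8: RHS = 4, y in [2, 17]  -> 2 point(s)
  x = 9: RHS = 4, y in [2, 17]  -> 2 point(s)
  x = 10: RHS = 1, y in [1, 18]  -> 2 point(s)
  x = 11: RHS = 1, y in [1, 18]  -> 2 point(s)
  x = 16: RHS = 9, y in [3, 16]  -> 2 point(s)
  x = 17: RHS = 1, y in [1, 18]  -> 2 point(s)
  x = 18: RHS = 0, y in [0]  -> 1 point(s)
Affine points: 21. Add the point at infinity: total = 22.

#E(F_19) = 22


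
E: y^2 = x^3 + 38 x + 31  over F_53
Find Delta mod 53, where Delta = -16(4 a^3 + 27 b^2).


4 a^3 + 27 b^2 = 4*38^3 + 27*31^2 = 219488 + 25947 = 245435
Delta = -16 * (245435) = -3926960
Delta mod 53 = 22

Delta = 22 (mod 53)


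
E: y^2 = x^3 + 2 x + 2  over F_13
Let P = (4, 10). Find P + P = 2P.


Doubling: s = (3 x1^2 + a) / (2 y1)
s = (3*4^2 + 2) / (2*10) mod 13 = 9
x3 = s^2 - 2 x1 mod 13 = 9^2 - 2*4 = 8
y3 = s (x1 - x3) - y1 mod 13 = 9 * (4 - 8) - 10 = 6

2P = (8, 6)


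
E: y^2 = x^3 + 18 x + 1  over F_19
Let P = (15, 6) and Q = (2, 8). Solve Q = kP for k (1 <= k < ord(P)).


Enumerate multiples of P until we hit Q = (2, 8):
  1P = (15, 6)
  2P = (5, 11)
  3P = (4, 17)
  4P = (1, 18)
  5P = (8, 7)
  6P = (3, 14)
  7P = (12, 11)
  8P = (18, 18)
  9P = (2, 8)
Match found at i = 9.

k = 9


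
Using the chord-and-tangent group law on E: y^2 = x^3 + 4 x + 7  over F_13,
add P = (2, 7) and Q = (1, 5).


P != Q, so use the chord formula.
s = (y2 - y1) / (x2 - x1) = (11) / (12) mod 13 = 2
x3 = s^2 - x1 - x2 mod 13 = 2^2 - 2 - 1 = 1
y3 = s (x1 - x3) - y1 mod 13 = 2 * (2 - 1) - 7 = 8

P + Q = (1, 8)


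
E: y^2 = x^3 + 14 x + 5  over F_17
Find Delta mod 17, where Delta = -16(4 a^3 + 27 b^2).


4 a^3 + 27 b^2 = 4*14^3 + 27*5^2 = 10976 + 675 = 11651
Delta = -16 * (11651) = -186416
Delta mod 17 = 6

Delta = 6 (mod 17)


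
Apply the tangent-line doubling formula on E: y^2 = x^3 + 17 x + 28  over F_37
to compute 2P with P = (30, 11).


Doubling: s = (3 x1^2 + a) / (2 y1)
s = (3*30^2 + 17) / (2*11) mod 37 = 31
x3 = s^2 - 2 x1 mod 37 = 31^2 - 2*30 = 13
y3 = s (x1 - x3) - y1 mod 37 = 31 * (30 - 13) - 11 = 35

2P = (13, 35)


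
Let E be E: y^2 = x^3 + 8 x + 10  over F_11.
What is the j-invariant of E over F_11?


Delta = -16(4 a^3 + 27 b^2) mod 11 = 9
-1728 * (4 a)^3 = -1728 * (4*8)^3 mod 11 = 1
j = 1 * 9^(-1) mod 11 = 5

j = 5 (mod 11)


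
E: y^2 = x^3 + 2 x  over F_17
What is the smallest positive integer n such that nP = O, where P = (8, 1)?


Compute successive multiples of P until we hit O:
  1P = (8, 1)
  2P = (9, 4)
  3P = (9, 13)
  4P = (8, 16)
  5P = O

ord(P) = 5


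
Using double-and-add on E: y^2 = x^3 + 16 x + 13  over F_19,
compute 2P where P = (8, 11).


k = 2 = 10_2 (binary, LSB first: 01)
Double-and-add from P = (8, 11):
  bit 0 = 0: acc unchanged = O
  bit 1 = 1: acc = O + (1, 12) = (1, 12)

2P = (1, 12)


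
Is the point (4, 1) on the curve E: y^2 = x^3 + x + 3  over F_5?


Check whether y^2 = x^3 + 1 x + 3 (mod 5) for (x, y) = (4, 1).
LHS: y^2 = 1^2 mod 5 = 1
RHS: x^3 + 1 x + 3 = 4^3 + 1*4 + 3 mod 5 = 1
LHS = RHS

Yes, on the curve


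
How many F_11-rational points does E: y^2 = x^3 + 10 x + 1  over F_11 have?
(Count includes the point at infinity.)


For each x in F_11, count y with y^2 = x^3 + 10 x + 1 mod 11:
  x = 0: RHS = 1, y in [1, 10]  -> 2 point(s)
  x = 1: RHS = 1, y in [1, 10]  -> 2 point(s)
  x = 3: RHS = 3, y in [5, 6]  -> 2 point(s)
  x = 5: RHS = 0, y in [0]  -> 1 point(s)
  x = 10: RHS = 1, y in [1, 10]  -> 2 point(s)
Affine points: 9. Add the point at infinity: total = 10.

#E(F_11) = 10


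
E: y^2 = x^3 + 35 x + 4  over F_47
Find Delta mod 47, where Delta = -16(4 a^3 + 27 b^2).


4 a^3 + 27 b^2 = 4*35^3 + 27*4^2 = 171500 + 432 = 171932
Delta = -16 * (171932) = -2750912
Delta mod 47 = 45

Delta = 45 (mod 47)


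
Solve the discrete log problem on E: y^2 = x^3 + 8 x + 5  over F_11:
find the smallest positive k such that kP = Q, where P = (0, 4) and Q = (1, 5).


Enumerate multiples of P until we hit Q = (1, 5):
  1P = (0, 4)
  2P = (1, 6)
  3P = (3, 1)
  4P = (9, 5)
  5P = (5, 4)
  6P = (6, 7)
  7P = (8, 3)
  8P = (8, 8)
  9P = (6, 4)
  10P = (5, 7)
  11P = (9, 6)
  12P = (3, 10)
  13P = (1, 5)
Match found at i = 13.

k = 13


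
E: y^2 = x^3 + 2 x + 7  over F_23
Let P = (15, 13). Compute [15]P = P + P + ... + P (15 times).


k = 15 = 1111_2 (binary, LSB first: 1111)
Double-and-add from P = (15, 13):
  bit 0 = 1: acc = O + (15, 13) = (15, 13)
  bit 1 = 1: acc = (15, 13) + (22, 2) = (11, 7)
  bit 2 = 1: acc = (11, 7) + (5, 2) = (16, 8)
  bit 3 = 1: acc = (16, 8) + (17, 20) = (19, 2)

15P = (19, 2)


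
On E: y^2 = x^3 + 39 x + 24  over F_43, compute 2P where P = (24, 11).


Doubling: s = (3 x1^2 + a) / (2 y1)
s = (3*24^2 + 39) / (2*11) mod 43 = 8
x3 = s^2 - 2 x1 mod 43 = 8^2 - 2*24 = 16
y3 = s (x1 - x3) - y1 mod 43 = 8 * (24 - 16) - 11 = 10

2P = (16, 10)


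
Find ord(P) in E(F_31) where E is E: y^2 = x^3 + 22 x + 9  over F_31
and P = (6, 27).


Compute successive multiples of P until we hit O:
  1P = (6, 27)
  2P = (6, 4)
  3P = O

ord(P) = 3


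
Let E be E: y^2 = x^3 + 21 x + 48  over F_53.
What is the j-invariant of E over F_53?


Delta = -16(4 a^3 + 27 b^2) mod 53 = 7
-1728 * (4 a)^3 = -1728 * (4*21)^3 mod 53 = 52
j = 52 * 7^(-1) mod 53 = 15

j = 15 (mod 53)


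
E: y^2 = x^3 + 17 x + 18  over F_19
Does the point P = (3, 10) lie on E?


Check whether y^2 = x^3 + 17 x + 18 (mod 19) for (x, y) = (3, 10).
LHS: y^2 = 10^2 mod 19 = 5
RHS: x^3 + 17 x + 18 = 3^3 + 17*3 + 18 mod 19 = 1
LHS != RHS

No, not on the curve


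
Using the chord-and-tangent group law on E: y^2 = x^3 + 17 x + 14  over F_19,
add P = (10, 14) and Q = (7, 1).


P != Q, so use the chord formula.
s = (y2 - y1) / (x2 - x1) = (6) / (16) mod 19 = 17
x3 = s^2 - x1 - x2 mod 19 = 17^2 - 10 - 7 = 6
y3 = s (x1 - x3) - y1 mod 19 = 17 * (10 - 6) - 14 = 16

P + Q = (6, 16)


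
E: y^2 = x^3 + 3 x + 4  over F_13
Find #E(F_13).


For each x in F_13, count y with y^2 = x^3 + 3 x + 4 mod 13:
  x = 0: RHS = 4, y in [2, 11]  -> 2 point(s)
  x = 3: RHS = 1, y in [1, 12]  -> 2 point(s)
  x = 5: RHS = 1, y in [1, 12]  -> 2 point(s)
  x = 6: RHS = 4, y in [2, 11]  -> 2 point(s)
  x = 7: RHS = 4, y in [2, 11]  -> 2 point(s)
  x = 11: RHS = 3, y in [4, 9]  -> 2 point(s)
  x = 12: RHS = 0, y in [0]  -> 1 point(s)
Affine points: 13. Add the point at infinity: total = 14.

#E(F_13) = 14


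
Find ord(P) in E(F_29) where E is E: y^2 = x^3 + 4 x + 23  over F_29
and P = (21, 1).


Compute successive multiples of P until we hit O:
  1P = (21, 1)
  2P = (21, 28)
  3P = O

ord(P) = 3


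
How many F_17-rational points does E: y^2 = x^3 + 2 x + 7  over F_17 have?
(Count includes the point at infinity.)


For each x in F_17, count y with y^2 = x^3 + 2 x + 7 mod 17:
  x = 2: RHS = 2, y in [6, 11]  -> 2 point(s)
  x = 8: RHS = 8, y in [5, 12]  -> 2 point(s)
  x = 11: RHS = 0, y in [0]  -> 1 point(s)
  x = 12: RHS = 8, y in [5, 12]  -> 2 point(s)
  x = 14: RHS = 8, y in [5, 12]  -> 2 point(s)
  x = 16: RHS = 4, y in [2, 15]  -> 2 point(s)
Affine points: 11. Add the point at infinity: total = 12.

#E(F_17) = 12


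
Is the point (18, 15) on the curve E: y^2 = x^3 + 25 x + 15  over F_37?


Check whether y^2 = x^3 + 25 x + 15 (mod 37) for (x, y) = (18, 15).
LHS: y^2 = 15^2 mod 37 = 3
RHS: x^3 + 25 x + 15 = 18^3 + 25*18 + 15 mod 37 = 7
LHS != RHS

No, not on the curve


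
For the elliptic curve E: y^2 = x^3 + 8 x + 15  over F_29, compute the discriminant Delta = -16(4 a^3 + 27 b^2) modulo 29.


4 a^3 + 27 b^2 = 4*8^3 + 27*15^2 = 2048 + 6075 = 8123
Delta = -16 * (8123) = -129968
Delta mod 29 = 10

Delta = 10 (mod 29)


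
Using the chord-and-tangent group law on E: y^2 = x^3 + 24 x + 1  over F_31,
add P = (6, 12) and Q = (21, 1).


P != Q, so use the chord formula.
s = (y2 - y1) / (x2 - x1) = (20) / (15) mod 31 = 22
x3 = s^2 - x1 - x2 mod 31 = 22^2 - 6 - 21 = 23
y3 = s (x1 - x3) - y1 mod 31 = 22 * (6 - 23) - 12 = 17

P + Q = (23, 17)


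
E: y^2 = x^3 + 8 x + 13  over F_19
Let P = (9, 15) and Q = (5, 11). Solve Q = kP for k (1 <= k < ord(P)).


Enumerate multiples of P until we hit Q = (5, 11):
  1P = (9, 15)
  2P = (6, 12)
  3P = (5, 8)
  4P = (14, 0)
  5P = (5, 11)
Match found at i = 5.

k = 5


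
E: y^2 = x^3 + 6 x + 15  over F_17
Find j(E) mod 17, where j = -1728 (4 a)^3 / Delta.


Delta = -16(4 a^3 + 27 b^2) mod 17 = 3
-1728 * (4 a)^3 = -1728 * (4*6)^3 mod 17 = 1
j = 1 * 3^(-1) mod 17 = 6

j = 6 (mod 17)


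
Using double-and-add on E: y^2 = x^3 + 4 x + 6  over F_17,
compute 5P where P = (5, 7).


k = 5 = 101_2 (binary, LSB first: 101)
Double-and-add from P = (5, 7):
  bit 0 = 1: acc = O + (5, 7) = (5, 7)
  bit 1 = 0: acc unchanged = (5, 7)
  bit 2 = 1: acc = (5, 7) + (14, 1) = (6, 5)

5P = (6, 5)


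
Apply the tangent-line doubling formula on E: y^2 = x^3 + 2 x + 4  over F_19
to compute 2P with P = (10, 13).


Doubling: s = (3 x1^2 + a) / (2 y1)
s = (3*10^2 + 2) / (2*13) mod 19 = 16
x3 = s^2 - 2 x1 mod 19 = 16^2 - 2*10 = 8
y3 = s (x1 - x3) - y1 mod 19 = 16 * (10 - 8) - 13 = 0

2P = (8, 0)


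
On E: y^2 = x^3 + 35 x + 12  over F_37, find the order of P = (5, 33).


Compute successive multiples of P until we hit O:
  1P = (5, 33)
  2P = (1, 23)
  3P = (28, 2)
  4P = (14, 29)
  5P = (15, 29)
  6P = (29, 21)
  7P = (31, 17)
  8P = (34, 19)
  ... (continuing to 46P)
  46P = O

ord(P) = 46


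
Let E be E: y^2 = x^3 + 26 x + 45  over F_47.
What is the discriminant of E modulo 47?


4 a^3 + 27 b^2 = 4*26^3 + 27*45^2 = 70304 + 54675 = 124979
Delta = -16 * (124979) = -1999664
Delta mod 47 = 45

Delta = 45 (mod 47)


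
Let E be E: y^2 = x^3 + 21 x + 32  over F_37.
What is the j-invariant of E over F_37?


Delta = -16(4 a^3 + 27 b^2) mod 37 = 3
-1728 * (4 a)^3 = -1728 * (4*21)^3 mod 37 = 11
j = 11 * 3^(-1) mod 37 = 16

j = 16 (mod 37)


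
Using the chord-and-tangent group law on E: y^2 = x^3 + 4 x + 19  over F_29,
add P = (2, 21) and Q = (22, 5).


P != Q, so use the chord formula.
s = (y2 - y1) / (x2 - x1) = (13) / (20) mod 29 = 5
x3 = s^2 - x1 - x2 mod 29 = 5^2 - 2 - 22 = 1
y3 = s (x1 - x3) - y1 mod 29 = 5 * (2 - 1) - 21 = 13

P + Q = (1, 13)


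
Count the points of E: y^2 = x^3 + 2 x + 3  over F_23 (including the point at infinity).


For each x in F_23, count y with y^2 = x^3 + 2 x + 3 mod 23:
  x = 0: RHS = 3, y in [7, 16]  -> 2 point(s)
  x = 1: RHS = 6, y in [11, 12]  -> 2 point(s)
  x = 3: RHS = 13, y in [6, 17]  -> 2 point(s)
  x = 4: RHS = 6, y in [11, 12]  -> 2 point(s)
  x = 5: RHS = 0, y in [0]  -> 1 point(s)
  x = 6: RHS = 1, y in [1, 22]  -> 2 point(s)
  x = 8: RHS = 2, y in [5, 18]  -> 2 point(s)
  x = 13: RHS = 18, y in [8, 15]  -> 2 point(s)
  x = 15: RHS = 4, y in [2, 21]  -> 2 point(s)
  x = 18: RHS = 6, y in [11, 12]  -> 2 point(s)
  x = 19: RHS = 0, y in [0]  -> 1 point(s)
  x = 20: RHS = 16, y in [4, 19]  -> 2 point(s)
  x = 22: RHS = 0, y in [0]  -> 1 point(s)
Affine points: 23. Add the point at infinity: total = 24.

#E(F_23) = 24


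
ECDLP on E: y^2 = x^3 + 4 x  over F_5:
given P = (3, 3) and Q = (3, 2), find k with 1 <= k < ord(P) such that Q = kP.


Enumerate multiples of P until we hit Q = (3, 2):
  1P = (3, 3)
  2P = (0, 0)
  3P = (3, 2)
Match found at i = 3.

k = 3


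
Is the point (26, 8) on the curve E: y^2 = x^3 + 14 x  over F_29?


Check whether y^2 = x^3 + 14 x + 0 (mod 29) for (x, y) = (26, 8).
LHS: y^2 = 8^2 mod 29 = 6
RHS: x^3 + 14 x + 0 = 26^3 + 14*26 + 0 mod 29 = 18
LHS != RHS

No, not on the curve


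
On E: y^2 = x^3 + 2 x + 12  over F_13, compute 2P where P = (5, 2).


Doubling: s = (3 x1^2 + a) / (2 y1)
s = (3*5^2 + 2) / (2*2) mod 13 = 3
x3 = s^2 - 2 x1 mod 13 = 3^2 - 2*5 = 12
y3 = s (x1 - x3) - y1 mod 13 = 3 * (5 - 12) - 2 = 3

2P = (12, 3)


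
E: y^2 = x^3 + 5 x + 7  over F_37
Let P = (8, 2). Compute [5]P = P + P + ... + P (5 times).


k = 5 = 101_2 (binary, LSB first: 101)
Double-and-add from P = (8, 2):
  bit 0 = 1: acc = O + (8, 2) = (8, 2)
  bit 1 = 0: acc unchanged = (8, 2)
  bit 2 = 1: acc = (8, 2) + (10, 13) = (3, 7)

5P = (3, 7)


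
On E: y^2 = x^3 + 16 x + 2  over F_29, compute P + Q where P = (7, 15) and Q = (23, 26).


P != Q, so use the chord formula.
s = (y2 - y1) / (x2 - x1) = (11) / (16) mod 29 = 17
x3 = s^2 - x1 - x2 mod 29 = 17^2 - 7 - 23 = 27
y3 = s (x1 - x3) - y1 mod 29 = 17 * (7 - 27) - 15 = 22

P + Q = (27, 22)


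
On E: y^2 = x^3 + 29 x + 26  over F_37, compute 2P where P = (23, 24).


Doubling: s = (3 x1^2 + a) / (2 y1)
s = (3*23^2 + 29) / (2*24) mod 37 = 9
x3 = s^2 - 2 x1 mod 37 = 9^2 - 2*23 = 35
y3 = s (x1 - x3) - y1 mod 37 = 9 * (23 - 35) - 24 = 16

2P = (35, 16)


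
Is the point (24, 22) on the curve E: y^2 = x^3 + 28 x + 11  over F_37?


Check whether y^2 = x^3 + 28 x + 11 (mod 37) for (x, y) = (24, 22).
LHS: y^2 = 22^2 mod 37 = 3
RHS: x^3 + 28 x + 11 = 24^3 + 28*24 + 11 mod 37 = 3
LHS = RHS

Yes, on the curve


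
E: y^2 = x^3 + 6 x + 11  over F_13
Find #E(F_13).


For each x in F_13, count y with y^2 = x^3 + 6 x + 11 mod 13:
  x = 3: RHS = 4, y in [2, 11]  -> 2 point(s)
  x = 5: RHS = 10, y in [6, 7]  -> 2 point(s)
  x = 6: RHS = 3, y in [4, 9]  -> 2 point(s)
  x = 8: RHS = 12, y in [5, 8]  -> 2 point(s)
  x = 9: RHS = 1, y in [1, 12]  -> 2 point(s)
  x = 11: RHS = 4, y in [2, 11]  -> 2 point(s)
  x = 12: RHS = 4, y in [2, 11]  -> 2 point(s)
Affine points: 14. Add the point at infinity: total = 15.

#E(F_13) = 15


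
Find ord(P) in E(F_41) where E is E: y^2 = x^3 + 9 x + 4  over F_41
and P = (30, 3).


Compute successive multiples of P until we hit O:
  1P = (30, 3)
  2P = (12, 6)
  3P = (7, 0)
  4P = (12, 35)
  5P = (30, 38)
  6P = O

ord(P) = 6


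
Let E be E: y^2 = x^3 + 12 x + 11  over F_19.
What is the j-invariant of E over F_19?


Delta = -16(4 a^3 + 27 b^2) mod 19 = 4
-1728 * (4 a)^3 = -1728 * (4*12)^3 mod 19 = 12
j = 12 * 4^(-1) mod 19 = 3

j = 3 (mod 19)


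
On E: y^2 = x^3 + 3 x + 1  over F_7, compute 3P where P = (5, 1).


k = 3 = 11_2 (binary, LSB first: 11)
Double-and-add from P = (5, 1):
  bit 0 = 1: acc = O + (5, 1) = (5, 1)
  bit 1 = 1: acc = (5, 1) + (6, 2) = (4, 0)

3P = (4, 0)


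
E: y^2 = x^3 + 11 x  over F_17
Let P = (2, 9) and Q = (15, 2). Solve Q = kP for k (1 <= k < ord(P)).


Enumerate multiples of P until we hit Q = (15, 2):
  1P = (2, 9)
  2P = (15, 15)
  3P = (15, 2)
Match found at i = 3.

k = 3


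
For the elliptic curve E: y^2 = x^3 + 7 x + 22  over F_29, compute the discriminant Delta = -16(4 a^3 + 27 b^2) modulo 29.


4 a^3 + 27 b^2 = 4*7^3 + 27*22^2 = 1372 + 13068 = 14440
Delta = -16 * (14440) = -231040
Delta mod 29 = 3

Delta = 3 (mod 29)


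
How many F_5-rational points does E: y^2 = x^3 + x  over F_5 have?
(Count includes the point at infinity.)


For each x in F_5, count y with y^2 = x^3 + 1 x + 0 mod 5:
  x = 0: RHS = 0, y in [0]  -> 1 point(s)
  x = 2: RHS = 0, y in [0]  -> 1 point(s)
  x = 3: RHS = 0, y in [0]  -> 1 point(s)
Affine points: 3. Add the point at infinity: total = 4.

#E(F_5) = 4


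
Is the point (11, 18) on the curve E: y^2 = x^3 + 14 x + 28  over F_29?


Check whether y^2 = x^3 + 14 x + 28 (mod 29) for (x, y) = (11, 18).
LHS: y^2 = 18^2 mod 29 = 5
RHS: x^3 + 14 x + 28 = 11^3 + 14*11 + 28 mod 29 = 5
LHS = RHS

Yes, on the curve


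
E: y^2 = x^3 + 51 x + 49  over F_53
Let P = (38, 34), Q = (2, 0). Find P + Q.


P != Q, so use the chord formula.
s = (y2 - y1) / (x2 - x1) = (19) / (17) mod 53 = 51
x3 = s^2 - x1 - x2 mod 53 = 51^2 - 38 - 2 = 17
y3 = s (x1 - x3) - y1 mod 53 = 51 * (38 - 17) - 34 = 30

P + Q = (17, 30)


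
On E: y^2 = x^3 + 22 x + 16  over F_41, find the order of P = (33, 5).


Compute successive multiples of P until we hit O:
  1P = (33, 5)
  2P = (0, 37)
  3P = (24, 31)
  4P = (5, 28)
  5P = (35, 23)
  6P = (13, 11)
  7P = (16, 35)
  8P = (32, 27)
  ... (continuing to 18P)
  18P = O

ord(P) = 18


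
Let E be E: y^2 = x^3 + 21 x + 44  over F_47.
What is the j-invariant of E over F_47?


Delta = -16(4 a^3 + 27 b^2) mod 47 = 26
-1728 * (4 a)^3 = -1728 * (4*21)^3 mod 47 = 45
j = 45 * 26^(-1) mod 47 = 18

j = 18 (mod 47)


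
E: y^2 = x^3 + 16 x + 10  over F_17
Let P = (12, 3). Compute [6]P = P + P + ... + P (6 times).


k = 6 = 110_2 (binary, LSB first: 011)
Double-and-add from P = (12, 3):
  bit 0 = 0: acc unchanged = O
  bit 1 = 1: acc = O + (11, 15) = (11, 15)
  bit 2 = 1: acc = (11, 15) + (4, 6) = (4, 11)

6P = (4, 11)


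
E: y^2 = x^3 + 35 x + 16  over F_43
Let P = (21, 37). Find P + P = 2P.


Doubling: s = (3 x1^2 + a) / (2 y1)
s = (3*21^2 + 35) / (2*37) mod 43 = 23
x3 = s^2 - 2 x1 mod 43 = 23^2 - 2*21 = 14
y3 = s (x1 - x3) - y1 mod 43 = 23 * (21 - 14) - 37 = 38

2P = (14, 38)


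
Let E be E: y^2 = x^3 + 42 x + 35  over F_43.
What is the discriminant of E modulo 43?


4 a^3 + 27 b^2 = 4*42^3 + 27*35^2 = 296352 + 33075 = 329427
Delta = -16 * (329427) = -5270832
Delta mod 43 = 22

Delta = 22 (mod 43)


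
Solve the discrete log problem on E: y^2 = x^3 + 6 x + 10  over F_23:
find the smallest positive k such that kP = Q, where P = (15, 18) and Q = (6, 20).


Enumerate multiples of P until we hit Q = (6, 20):
  1P = (15, 18)
  2P = (6, 20)
Match found at i = 2.

k = 2


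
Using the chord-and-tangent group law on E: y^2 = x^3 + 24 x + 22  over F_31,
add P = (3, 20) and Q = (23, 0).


P != Q, so use the chord formula.
s = (y2 - y1) / (x2 - x1) = (11) / (20) mod 31 = 30
x3 = s^2 - x1 - x2 mod 31 = 30^2 - 3 - 23 = 6
y3 = s (x1 - x3) - y1 mod 31 = 30 * (3 - 6) - 20 = 14

P + Q = (6, 14)


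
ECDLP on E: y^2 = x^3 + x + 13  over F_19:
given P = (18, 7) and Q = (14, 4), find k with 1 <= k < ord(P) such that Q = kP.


Enumerate multiples of P until we hit Q = (14, 4):
  1P = (18, 7)
  2P = (11, 14)
  3P = (10, 4)
  4P = (14, 4)
Match found at i = 4.

k = 4


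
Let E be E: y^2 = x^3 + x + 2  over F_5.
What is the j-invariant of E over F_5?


Delta = -16(4 a^3 + 27 b^2) mod 5 = 3
-1728 * (4 a)^3 = -1728 * (4*1)^3 mod 5 = 3
j = 3 * 3^(-1) mod 5 = 1

j = 1 (mod 5)


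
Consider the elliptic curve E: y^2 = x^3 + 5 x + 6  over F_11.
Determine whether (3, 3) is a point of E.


Check whether y^2 = x^3 + 5 x + 6 (mod 11) for (x, y) = (3, 3).
LHS: y^2 = 3^2 mod 11 = 9
RHS: x^3 + 5 x + 6 = 3^3 + 5*3 + 6 mod 11 = 4
LHS != RHS

No, not on the curve


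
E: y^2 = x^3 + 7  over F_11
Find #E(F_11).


For each x in F_11, count y with y^2 = x^3 + 0 x + 7 mod 11:
  x = 2: RHS = 4, y in [2, 9]  -> 2 point(s)
  x = 3: RHS = 1, y in [1, 10]  -> 2 point(s)
  x = 4: RHS = 5, y in [4, 7]  -> 2 point(s)
  x = 5: RHS = 0, y in [0]  -> 1 point(s)
  x = 6: RHS = 3, y in [5, 6]  -> 2 point(s)
  x = 7: RHS = 9, y in [3, 8]  -> 2 point(s)
Affine points: 11. Add the point at infinity: total = 12.

#E(F_11) = 12


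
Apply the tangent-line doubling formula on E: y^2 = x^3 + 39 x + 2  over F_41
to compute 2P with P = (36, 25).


Doubling: s = (3 x1^2 + a) / (2 y1)
s = (3*36^2 + 39) / (2*25) mod 41 = 40
x3 = s^2 - 2 x1 mod 41 = 40^2 - 2*36 = 11
y3 = s (x1 - x3) - y1 mod 41 = 40 * (36 - 11) - 25 = 32

2P = (11, 32)


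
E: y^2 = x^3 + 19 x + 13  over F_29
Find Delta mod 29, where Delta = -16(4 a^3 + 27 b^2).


4 a^3 + 27 b^2 = 4*19^3 + 27*13^2 = 27436 + 4563 = 31999
Delta = -16 * (31999) = -511984
Delta mod 29 = 11

Delta = 11 (mod 29)


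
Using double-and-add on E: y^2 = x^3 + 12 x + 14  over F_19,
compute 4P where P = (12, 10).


k = 4 = 100_2 (binary, LSB first: 001)
Double-and-add from P = (12, 10):
  bit 0 = 0: acc unchanged = O
  bit 1 = 0: acc unchanged = O
  bit 2 = 1: acc = O + (12, 9) = (12, 9)

4P = (12, 9)


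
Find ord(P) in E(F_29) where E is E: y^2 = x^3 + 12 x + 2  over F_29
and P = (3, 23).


Compute successive multiples of P until we hit O:
  1P = (3, 23)
  2P = (10, 7)
  3P = (23, 2)
  4P = (2, 18)
  5P = (20, 8)
  6P = (13, 8)
  7P = (8, 28)
  8P = (19, 19)
  ... (continuing to 28P)
  28P = O

ord(P) = 28


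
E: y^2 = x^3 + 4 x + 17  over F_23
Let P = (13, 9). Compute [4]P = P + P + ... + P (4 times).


k = 4 = 100_2 (binary, LSB first: 001)
Double-and-add from P = (13, 9):
  bit 0 = 0: acc unchanged = O
  bit 1 = 0: acc unchanged = O
  bit 2 = 1: acc = O + (22, 9) = (22, 9)

4P = (22, 9)


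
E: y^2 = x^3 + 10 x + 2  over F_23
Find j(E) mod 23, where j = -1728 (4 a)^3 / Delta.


Delta = -16(4 a^3 + 27 b^2) mod 23 = 6
-1728 * (4 a)^3 = -1728 * (4*10)^3 mod 23 = 4
j = 4 * 6^(-1) mod 23 = 16

j = 16 (mod 23)


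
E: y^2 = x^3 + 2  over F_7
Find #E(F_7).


For each x in F_7, count y with y^2 = x^3 + 0 x + 2 mod 7:
  x = 0: RHS = 2, y in [3, 4]  -> 2 point(s)
  x = 3: RHS = 1, y in [1, 6]  -> 2 point(s)
  x = 5: RHS = 1, y in [1, 6]  -> 2 point(s)
  x = 6: RHS = 1, y in [1, 6]  -> 2 point(s)
Affine points: 8. Add the point at infinity: total = 9.

#E(F_7) = 9


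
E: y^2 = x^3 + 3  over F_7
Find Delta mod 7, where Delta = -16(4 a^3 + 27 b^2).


4 a^3 + 27 b^2 = 4*0^3 + 27*3^2 = 0 + 243 = 243
Delta = -16 * (243) = -3888
Delta mod 7 = 4

Delta = 4 (mod 7)


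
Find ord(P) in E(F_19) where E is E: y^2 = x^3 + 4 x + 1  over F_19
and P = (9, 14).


Compute successive multiples of P until we hit O:
  1P = (9, 14)
  2P = (1, 5)
  3P = (7, 12)
  4P = (4, 10)
  5P = (15, 4)
  6P = (2, 6)
  7P = (0, 18)
  8P = (17, 17)
  ... (continuing to 18P)
  18P = O

ord(P) = 18


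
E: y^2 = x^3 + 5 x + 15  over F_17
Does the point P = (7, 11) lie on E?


Check whether y^2 = x^3 + 5 x + 15 (mod 17) for (x, y) = (7, 11).
LHS: y^2 = 11^2 mod 17 = 2
RHS: x^3 + 5 x + 15 = 7^3 + 5*7 + 15 mod 17 = 2
LHS = RHS

Yes, on the curve


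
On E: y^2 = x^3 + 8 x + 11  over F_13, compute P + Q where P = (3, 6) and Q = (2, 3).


P != Q, so use the chord formula.
s = (y2 - y1) / (x2 - x1) = (10) / (12) mod 13 = 3
x3 = s^2 - x1 - x2 mod 13 = 3^2 - 3 - 2 = 4
y3 = s (x1 - x3) - y1 mod 13 = 3 * (3 - 4) - 6 = 4

P + Q = (4, 4)


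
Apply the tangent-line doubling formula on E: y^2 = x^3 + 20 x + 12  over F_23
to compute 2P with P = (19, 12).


Doubling: s = (3 x1^2 + a) / (2 y1)
s = (3*19^2 + 20) / (2*12) mod 23 = 22
x3 = s^2 - 2 x1 mod 23 = 22^2 - 2*19 = 9
y3 = s (x1 - x3) - y1 mod 23 = 22 * (19 - 9) - 12 = 1

2P = (9, 1)


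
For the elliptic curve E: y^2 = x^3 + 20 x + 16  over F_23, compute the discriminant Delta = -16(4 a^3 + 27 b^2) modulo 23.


4 a^3 + 27 b^2 = 4*20^3 + 27*16^2 = 32000 + 6912 = 38912
Delta = -16 * (38912) = -622592
Delta mod 23 = 18

Delta = 18 (mod 23)


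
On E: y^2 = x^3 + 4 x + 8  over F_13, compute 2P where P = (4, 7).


Doubling: s = (3 x1^2 + a) / (2 y1)
s = (3*4^2 + 4) / (2*7) mod 13 = 0
x3 = s^2 - 2 x1 mod 13 = 0^2 - 2*4 = 5
y3 = s (x1 - x3) - y1 mod 13 = 0 * (4 - 5) - 7 = 6

2P = (5, 6)


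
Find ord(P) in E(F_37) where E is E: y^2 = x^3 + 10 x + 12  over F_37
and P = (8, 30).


Compute successive multiples of P until we hit O:
  1P = (8, 30)
  2P = (17, 10)
  3P = (11, 26)
  4P = (28, 9)
  5P = (12, 26)
  6P = (18, 17)
  7P = (36, 36)
  8P = (14, 11)
  ... (continuing to 29P)
  29P = O

ord(P) = 29


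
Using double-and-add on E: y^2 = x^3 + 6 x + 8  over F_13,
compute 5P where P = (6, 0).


k = 5 = 101_2 (binary, LSB first: 101)
Double-and-add from P = (6, 0):
  bit 0 = 1: acc = O + (6, 0) = (6, 0)
  bit 1 = 0: acc unchanged = (6, 0)
  bit 2 = 1: acc = (6, 0) + O = (6, 0)

5P = (6, 0)


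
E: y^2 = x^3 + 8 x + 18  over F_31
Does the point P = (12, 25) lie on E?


Check whether y^2 = x^3 + 8 x + 18 (mod 31) for (x, y) = (12, 25).
LHS: y^2 = 25^2 mod 31 = 5
RHS: x^3 + 8 x + 18 = 12^3 + 8*12 + 18 mod 31 = 13
LHS != RHS

No, not on the curve


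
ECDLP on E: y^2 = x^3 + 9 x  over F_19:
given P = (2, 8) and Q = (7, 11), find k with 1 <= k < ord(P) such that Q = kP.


Enumerate multiples of P until we hit Q = (7, 11):
  1P = (2, 8)
  2P = (7, 8)
  3P = (10, 11)
  4P = (11, 10)
  5P = (3, 15)
  6P = (6, 2)
  7P = (18, 16)
  8P = (4, 10)
  9P = (14, 18)
  10P = (0, 0)
  11P = (14, 1)
  12P = (4, 9)
  13P = (18, 3)
  14P = (6, 17)
  15P = (3, 4)
  16P = (11, 9)
  17P = (10, 8)
  18P = (7, 11)
Match found at i = 18.

k = 18
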